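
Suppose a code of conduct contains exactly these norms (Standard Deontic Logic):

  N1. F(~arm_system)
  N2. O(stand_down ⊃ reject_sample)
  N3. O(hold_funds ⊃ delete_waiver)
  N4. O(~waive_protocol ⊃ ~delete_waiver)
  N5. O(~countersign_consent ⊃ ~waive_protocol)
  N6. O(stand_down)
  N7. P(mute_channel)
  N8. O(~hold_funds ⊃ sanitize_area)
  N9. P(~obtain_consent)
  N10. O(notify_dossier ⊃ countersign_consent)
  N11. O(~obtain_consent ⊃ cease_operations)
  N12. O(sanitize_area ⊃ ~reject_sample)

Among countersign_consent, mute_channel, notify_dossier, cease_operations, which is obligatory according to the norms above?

countersign_consent

Premise 6 states O(stand_down) outright.
Premise 2 is O(stand_down ⊃ reject_sample); since O(stand_down), deontic closure gives O(reject_sample).
The contrapositive of premise 12 (O(sanitize_area ⊃ ~reject_sample)) is O(reject_sample ⊃ ~sanitize_area), and O(reject_sample) is already established, so O(~sanitize_area).
Premise 8 is O(~hold_funds ⊃ sanitize_area); contrapositively O(~sanitize_area ⊃ hold_funds). Since O(~sanitize_area) holds, K gives O(hold_funds).
Premise 3 is O(hold_funds ⊃ delete_waiver); since O(hold_funds), deontic closure gives O(delete_waiver).
Premise 4 is O(~waive_protocol ⊃ ~delete_waiver); contrapositively O(delete_waiver ⊃ waive_protocol). Since O(delete_waiver) holds, K gives O(waive_protocol).
Premise 5 is O(~countersign_consent ⊃ ~waive_protocol); contrapositively O(waive_protocol ⊃ countersign_consent). Since O(waive_protocol) holds, K gives O(countersign_consent).
So O(countersign_consent) holds — countersign_consent is obligatory. None of the other listed options is made obligatory by any chain of premises.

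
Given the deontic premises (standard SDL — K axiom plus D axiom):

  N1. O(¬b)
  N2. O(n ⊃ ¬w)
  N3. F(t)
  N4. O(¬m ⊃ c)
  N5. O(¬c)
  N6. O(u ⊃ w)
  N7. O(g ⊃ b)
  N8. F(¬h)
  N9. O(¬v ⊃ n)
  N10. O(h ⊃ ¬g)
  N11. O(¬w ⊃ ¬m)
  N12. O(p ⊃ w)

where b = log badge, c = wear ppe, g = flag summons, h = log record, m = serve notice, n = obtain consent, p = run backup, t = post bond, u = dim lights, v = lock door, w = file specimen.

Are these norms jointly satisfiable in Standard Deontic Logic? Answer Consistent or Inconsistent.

Premise 7 is O(g ⊃ b), but O(g) is not derivable from the premises, so it does not yield O(b).
So O(b) is not derivable, and the apparent clash with O(¬b) does not arise.
A world satisfying every obligation exists (e.g. b=false, c=false, g=false, h=true, m=true, n=false, p=false, t=false, u=false, v=true, w=true); no atom is both obligatory and forbidden, so the set is consistent.

Consistent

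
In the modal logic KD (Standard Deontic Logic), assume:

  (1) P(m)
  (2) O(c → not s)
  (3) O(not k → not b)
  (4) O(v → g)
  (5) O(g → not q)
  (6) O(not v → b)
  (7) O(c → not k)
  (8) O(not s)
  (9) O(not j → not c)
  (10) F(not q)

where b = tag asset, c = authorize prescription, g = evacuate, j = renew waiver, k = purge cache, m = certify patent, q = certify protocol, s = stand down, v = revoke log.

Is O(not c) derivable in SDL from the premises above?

Premise 10, F(not q), is equivalent to O(q).
Premise 5, O(g → not q), contraposes to O(q → not g); with O(q) we get O(not g).
Premise 4, O(v → g), contraposes to O(not g → not v); with O(not g) we get O(not v).
Premise 6 is O(not v → b); since O(not v), deontic closure gives O(b).
Premise 3, O(not k → not b), contraposes to O(b → k); with O(b) we get O(k).
Premise 7, O(c → not k), contraposes to O(k → not c); with O(k) we get O(not c).
Premises 1, 2, 8, 9 do not contribute to this derivation.
So O(not c) follows.

Yes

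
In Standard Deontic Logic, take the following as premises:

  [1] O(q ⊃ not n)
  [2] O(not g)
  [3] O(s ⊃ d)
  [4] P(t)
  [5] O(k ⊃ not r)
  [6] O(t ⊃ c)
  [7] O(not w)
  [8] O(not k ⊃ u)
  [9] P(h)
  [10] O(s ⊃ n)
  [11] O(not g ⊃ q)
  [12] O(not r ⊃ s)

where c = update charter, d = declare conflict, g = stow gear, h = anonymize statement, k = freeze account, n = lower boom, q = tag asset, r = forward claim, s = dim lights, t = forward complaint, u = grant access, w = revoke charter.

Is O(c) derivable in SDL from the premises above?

Premise 6 is O(t ⊃ c), but O(t) is not derivable from the premises (the permission P(t) asserts only not O(not t), not O(t)), so it does not yield O(c).
No other premise forces O(c). An ideal world satisfying every premise can still have c false, so O(c) is not derivable.

No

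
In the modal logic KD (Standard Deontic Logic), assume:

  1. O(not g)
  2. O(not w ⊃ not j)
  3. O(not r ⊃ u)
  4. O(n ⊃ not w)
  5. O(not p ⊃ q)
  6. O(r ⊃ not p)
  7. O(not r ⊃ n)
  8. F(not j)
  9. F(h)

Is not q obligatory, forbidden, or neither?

Premise 8 is F(not j), i.e. O(j).
The contrapositive of premise 2 (O(not w ⊃ not j)) is O(j ⊃ w), and O(j) is already established, so O(w).
The contrapositive of premise 4 (O(n ⊃ not w)) is O(w ⊃ not n), and O(w) is already established, so O(not n).
Premise 7 is O(not r ⊃ n); contrapositively O(not n ⊃ r). Since O(not n) holds, K gives O(r).
Applying K to premise 6 (O(r ⊃ not p)) and O(r) yields O(not p).
Applying K to premise 5 (O(not p ⊃ q)) and O(not p) yields O(q).
Premises 1, 3, 9 do not contribute to this derivation.
Thus O(q), which is F(not q): not q is forbidden.

Forbidden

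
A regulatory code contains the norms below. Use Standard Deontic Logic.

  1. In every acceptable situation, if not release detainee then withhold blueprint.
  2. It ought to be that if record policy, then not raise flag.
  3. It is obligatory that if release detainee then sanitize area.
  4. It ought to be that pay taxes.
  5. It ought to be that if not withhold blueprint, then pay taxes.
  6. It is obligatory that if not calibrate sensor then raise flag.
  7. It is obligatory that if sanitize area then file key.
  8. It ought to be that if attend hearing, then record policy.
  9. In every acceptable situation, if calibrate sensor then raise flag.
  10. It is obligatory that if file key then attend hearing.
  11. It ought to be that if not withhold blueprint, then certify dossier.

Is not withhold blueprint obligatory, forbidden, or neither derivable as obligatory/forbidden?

Forbidden

By case analysis on calibrate_sensor: premise 9 gives O(calibrate_sensor → raise_flag) and premise 6 gives O(¬calibrate_sensor → raise_flag), so O(raise_flag) either way.
The contrapositive of premise 2 (O(record_policy → ¬raise_flag)) is O(raise_flag → ¬record_policy), and O(raise_flag) is already established, so O(¬record_policy).
Premise 8, O(attend_hearing → record_policy), contraposes to O(¬record_policy → ¬attend_hearing); with O(¬record_policy) we get O(¬attend_hearing).
Premise 10, O(file_key → attend_hearing), contraposes to O(¬attend_hearing → ¬file_key); with O(¬attend_hearing) we get O(¬file_key).
Premise 7, O(sanitize_area → file_key), contraposes to O(¬file_key → ¬sanitize_area); with O(¬file_key) we get O(¬sanitize_area).
Premise 3 is O(release_detainee → sanitize_area); contrapositively O(¬sanitize_area → ¬release_detainee). Since O(¬sanitize_area) holds, K gives O(¬release_detainee).
Applying K to premise 1 (O(¬release_detainee → withhold_blueprint)) and O(¬release_detainee) yields O(withhold_blueprint).
Premises 4, 5, 11 do not contribute to this derivation.
Thus O(withhold_blueprint), which is F(¬withhold_blueprint): ¬withhold_blueprint is forbidden.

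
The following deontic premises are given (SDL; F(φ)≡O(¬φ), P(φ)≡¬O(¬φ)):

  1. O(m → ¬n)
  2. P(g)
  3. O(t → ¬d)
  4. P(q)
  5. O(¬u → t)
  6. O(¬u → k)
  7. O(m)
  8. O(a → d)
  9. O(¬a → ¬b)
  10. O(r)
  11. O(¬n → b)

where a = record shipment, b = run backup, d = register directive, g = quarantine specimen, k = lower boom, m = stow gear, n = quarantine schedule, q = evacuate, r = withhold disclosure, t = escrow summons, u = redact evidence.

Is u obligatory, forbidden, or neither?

Obligatory

Premise 7 states O(m) outright.
Applying K to premise 1 (O(m → ¬n)) and O(m) yields O(¬n).
Premise 11 is O(¬n → b); since O(¬n), deontic closure gives O(b).
The contrapositive of premise 9 (O(¬a → ¬b)) is O(b → a), and O(b) is already established, so O(a).
Premise 8 is O(a → d); since O(a), deontic closure gives O(d).
Premise 3 is O(t → ¬d); contrapositively O(d → ¬t). Since O(d) holds, K gives O(¬t).
The contrapositive of premise 5 (O(¬u → t)) is O(¬t → u), and O(¬t) is already established, so O(u).
Premises 2, 4, 6, 10 do not contribute to this derivation.
Hence u is obligatory.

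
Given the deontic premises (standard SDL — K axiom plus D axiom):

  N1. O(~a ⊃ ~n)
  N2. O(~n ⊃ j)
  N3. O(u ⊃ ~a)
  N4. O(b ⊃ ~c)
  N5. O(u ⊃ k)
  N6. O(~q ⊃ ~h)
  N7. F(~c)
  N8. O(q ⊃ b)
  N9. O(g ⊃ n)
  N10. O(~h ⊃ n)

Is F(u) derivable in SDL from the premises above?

Yes

Premise 7, F(~c), is equivalent to O(c).
Premise 4 is O(b ⊃ ~c); contrapositively O(c ⊃ ~b). Since O(c) holds, K gives O(~b).
Premise 8, O(q ⊃ b), contraposes to O(~b ⊃ ~q); with O(~b) we get O(~q).
With premise 6, O(~q ⊃ ~h), the K-axiom yields O(~h).
Applying K to premise 10 (O(~h ⊃ n)) and O(~h) yields O(n).
Premise 1, O(~a ⊃ ~n), contraposes to O(n ⊃ a); with O(n) we get O(a).
The contrapositive of premise 3 (O(u ⊃ ~a)) is O(a ⊃ ~u), and O(a) is already established, so O(~u).
Premises 2, 5, 9 do not contribute to this derivation.
So O(~u) holds, i.e. F(u). The claim follows.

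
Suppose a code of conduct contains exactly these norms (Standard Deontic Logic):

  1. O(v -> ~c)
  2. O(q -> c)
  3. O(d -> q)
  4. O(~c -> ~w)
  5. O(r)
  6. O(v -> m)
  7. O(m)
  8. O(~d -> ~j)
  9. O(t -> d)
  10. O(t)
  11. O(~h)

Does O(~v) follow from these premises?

Premise 10 gives O(t).
Applying K to premise 9 (O(t -> d)) and O(t) yields O(d).
From O(d) and premise 3, O(d -> q), we obtain O(q).
With premise 2, O(q -> c), the K-axiom yields O(c).
Premise 1, O(v -> ~c), contraposes to O(c -> ~v); with O(c) we get O(~v).
Premises 4, 5, 6, 7, 8, 11 do not contribute to this derivation.
So O(~v) follows.

Yes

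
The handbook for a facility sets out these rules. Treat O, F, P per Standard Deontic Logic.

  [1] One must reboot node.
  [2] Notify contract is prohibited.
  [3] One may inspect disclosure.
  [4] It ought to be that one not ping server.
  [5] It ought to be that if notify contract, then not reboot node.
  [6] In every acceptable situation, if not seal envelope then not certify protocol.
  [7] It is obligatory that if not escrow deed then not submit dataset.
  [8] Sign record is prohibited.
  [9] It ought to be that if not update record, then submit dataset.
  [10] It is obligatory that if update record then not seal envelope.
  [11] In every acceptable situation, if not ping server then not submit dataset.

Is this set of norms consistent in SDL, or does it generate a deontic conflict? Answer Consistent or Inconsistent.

Premise 5 is O(notify_contract → ¬reboot_node), but O(notify_contract) is not derivable from the premises, so it does not yield O(¬reboot_node).
So O(¬reboot_node) is not derivable, and the apparent clash with O(reboot_node) does not arise.
A world satisfying every obligation exists (e.g. certify_protocol=false, escrow_deed=false, inspect_disclosure=false, notify_contract=false, ping_server=false, reboot_node=true, seal_envelope=false, sign_record=false, submit_dataset=false, update_record=true); no atom is both obligatory and forbidden, so the set is consistent.

Consistent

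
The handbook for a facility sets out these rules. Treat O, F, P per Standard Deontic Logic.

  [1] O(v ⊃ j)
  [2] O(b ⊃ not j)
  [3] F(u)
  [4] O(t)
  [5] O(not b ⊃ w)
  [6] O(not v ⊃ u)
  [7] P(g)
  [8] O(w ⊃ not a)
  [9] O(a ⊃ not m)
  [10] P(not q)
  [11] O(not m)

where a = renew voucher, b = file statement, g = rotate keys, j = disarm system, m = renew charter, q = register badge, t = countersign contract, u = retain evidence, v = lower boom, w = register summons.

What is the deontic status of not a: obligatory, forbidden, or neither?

Premise 3 is F(u), i.e. O(not u).
Premise 6, O(not v ⊃ u), contraposes to O(not u ⊃ v); with O(not u) we get O(v).
From O(v) and premise 1, O(v ⊃ j), we obtain O(j).
Premise 2 is O(b ⊃ not j); contrapositively O(j ⊃ not b). Since O(j) holds, K gives O(not b).
Applying K to premise 5 (O(not b ⊃ w)) and O(not b) yields O(w).
Applying K to premise 8 (O(w ⊃ not a)) and O(w) yields O(not a).
Premises 4, 7, 9, 10, 11 do not contribute to this derivation.
Hence not a is obligatory.

Obligatory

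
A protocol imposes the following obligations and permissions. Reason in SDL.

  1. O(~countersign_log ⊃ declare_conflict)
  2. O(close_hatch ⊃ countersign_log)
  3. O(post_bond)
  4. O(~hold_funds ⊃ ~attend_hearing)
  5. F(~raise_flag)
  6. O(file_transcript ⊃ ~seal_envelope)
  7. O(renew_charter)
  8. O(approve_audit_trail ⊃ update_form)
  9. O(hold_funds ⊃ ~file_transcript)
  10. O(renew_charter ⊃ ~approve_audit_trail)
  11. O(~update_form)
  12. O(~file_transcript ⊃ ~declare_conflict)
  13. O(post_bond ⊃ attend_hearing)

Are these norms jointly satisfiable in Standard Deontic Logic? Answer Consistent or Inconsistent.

Consistent

Premise 8 is O(approve_audit_trail ⊃ update_form), but O(approve_audit_trail) is not derivable from the premises, so it does not yield O(update_form).
So O(update_form) is not derivable, and the apparent clash with O(~update_form) does not arise.
A world satisfying every obligation exists (e.g. approve_audit_trail=false, attend_hearing=true, close_hatch=false, countersign_log=true, declare_conflict=false, file_transcript=false, hold_funds=true, post_bond=true, raise_flag=true, renew_charter=true, seal_envelope=false, update_form=false); no atom is both obligatory and forbidden, so the set is consistent.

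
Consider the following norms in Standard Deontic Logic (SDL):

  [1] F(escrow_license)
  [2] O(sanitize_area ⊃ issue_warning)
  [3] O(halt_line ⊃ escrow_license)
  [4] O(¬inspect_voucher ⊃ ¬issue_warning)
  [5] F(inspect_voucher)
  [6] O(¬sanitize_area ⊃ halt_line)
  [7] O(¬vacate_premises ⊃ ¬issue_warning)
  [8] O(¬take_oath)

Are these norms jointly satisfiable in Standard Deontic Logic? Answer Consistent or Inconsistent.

Inconsistent

Premise 5, F(inspect_voucher), is equivalent to O(¬inspect_voucher).
With premise 4, O(¬inspect_voucher ⊃ ¬issue_warning), the K-axiom yields O(¬issue_warning).
Premise 2 is O(sanitize_area ⊃ issue_warning); contrapositively O(¬issue_warning ⊃ ¬sanitize_area). Since O(¬issue_warning) holds, K gives O(¬sanitize_area).
With premise 6, O(¬sanitize_area ⊃ halt_line), the K-axiom yields O(halt_line).
With premise 3, O(halt_line ⊃ escrow_license), the K-axiom yields O(escrow_license).
Yet premise 1 is F(escrow_license), i.e. O(¬escrow_license).
We now have both O(escrow_license) and O(¬escrow_license) — escrow_license is simultaneously obligatory and forbidden, violating the D-axiom.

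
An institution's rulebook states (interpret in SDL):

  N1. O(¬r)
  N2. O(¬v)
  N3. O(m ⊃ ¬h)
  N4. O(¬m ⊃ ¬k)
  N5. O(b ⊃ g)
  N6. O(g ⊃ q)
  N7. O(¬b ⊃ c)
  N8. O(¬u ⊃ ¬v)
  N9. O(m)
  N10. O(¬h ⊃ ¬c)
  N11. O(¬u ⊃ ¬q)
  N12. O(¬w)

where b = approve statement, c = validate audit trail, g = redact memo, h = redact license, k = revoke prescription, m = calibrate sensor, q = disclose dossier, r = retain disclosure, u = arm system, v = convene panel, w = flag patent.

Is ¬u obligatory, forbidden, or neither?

Forbidden

Premise 9 gives O(m).
Applying K to premise 3 (O(m ⊃ ¬h)) and O(m) yields O(¬h).
With premise 10, O(¬h ⊃ ¬c), the K-axiom yields O(¬c).
The contrapositive of premise 7 (O(¬b ⊃ c)) is O(¬c ⊃ b), and O(¬c) is already established, so O(b).
Premise 5 is O(b ⊃ g); since O(b), deontic closure gives O(g).
With premise 6, O(g ⊃ q), the K-axiom yields O(q).
The contrapositive of premise 11 (O(¬u ⊃ ¬q)) is O(q ⊃ u), and O(q) is already established, so O(u).
Premises 1, 2, 4, 8, 12 do not contribute to this derivation.
Thus O(u), which is F(¬u): ¬u is forbidden.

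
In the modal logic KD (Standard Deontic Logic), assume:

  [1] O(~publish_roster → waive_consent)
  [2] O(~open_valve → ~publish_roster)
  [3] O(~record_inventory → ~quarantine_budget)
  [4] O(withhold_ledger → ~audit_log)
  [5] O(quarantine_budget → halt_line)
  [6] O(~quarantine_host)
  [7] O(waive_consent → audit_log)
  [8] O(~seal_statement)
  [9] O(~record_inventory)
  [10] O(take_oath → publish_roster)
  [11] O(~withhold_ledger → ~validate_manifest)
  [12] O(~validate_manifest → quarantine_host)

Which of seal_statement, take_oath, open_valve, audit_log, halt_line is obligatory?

open_valve

Premise 6 gives O(~quarantine_host).
Premise 12 is O(~validate_manifest → quarantine_host); contrapositively O(~quarantine_host → validate_manifest). Since O(~quarantine_host) holds, K gives O(validate_manifest).
Premise 11, O(~withhold_ledger → ~validate_manifest), contraposes to O(validate_manifest → withhold_ledger); with O(validate_manifest) we get O(withhold_ledger).
Premise 4 is O(withhold_ledger → ~audit_log); since O(withhold_ledger), deontic closure gives O(~audit_log).
Premise 7 is O(waive_consent → audit_log); contrapositively O(~audit_log → ~waive_consent). Since O(~audit_log) holds, K gives O(~waive_consent).
Premise 1 is O(~publish_roster → waive_consent); contrapositively O(~waive_consent → publish_roster). Since O(~waive_consent) holds, K gives O(publish_roster).
Premise 2, O(~open_valve → ~publish_roster), contraposes to O(publish_roster → open_valve); with O(publish_roster) we get O(open_valve).
So O(open_valve) holds — open_valve is obligatory. None of the other listed options is made obligatory by any chain of premises.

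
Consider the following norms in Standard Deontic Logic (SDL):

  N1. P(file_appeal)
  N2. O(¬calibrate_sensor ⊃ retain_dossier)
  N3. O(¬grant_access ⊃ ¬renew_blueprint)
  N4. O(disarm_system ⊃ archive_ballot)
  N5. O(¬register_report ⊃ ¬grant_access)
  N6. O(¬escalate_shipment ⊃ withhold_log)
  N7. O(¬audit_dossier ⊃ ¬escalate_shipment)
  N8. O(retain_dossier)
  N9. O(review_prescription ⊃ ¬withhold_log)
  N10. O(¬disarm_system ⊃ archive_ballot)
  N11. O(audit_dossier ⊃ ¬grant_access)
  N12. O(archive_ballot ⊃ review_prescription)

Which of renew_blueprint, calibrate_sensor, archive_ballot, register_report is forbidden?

Premises 10 and 4 are O(¬disarm_system ⊃ archive_ballot) and O(disarm_system ⊃ archive_ballot); every ideal world satisfies ¬disarm_system or disarm_system, so in either case archive_ballot holds — hence O(archive_ballot).
Premise 12 is O(archive_ballot ⊃ review_prescription); since O(archive_ballot), deontic closure gives O(review_prescription).
Premise 9 is O(review_prescription ⊃ ¬withhold_log); since O(review_prescription), deontic closure gives O(¬withhold_log).
Premise 6, O(¬escalate_shipment ⊃ withhold_log), contraposes to O(¬withhold_log ⊃ escalate_shipment); with O(¬withhold_log) we get O(escalate_shipment).
Premise 7, O(¬audit_dossier ⊃ ¬escalate_shipment), contraposes to O(escalate_shipment ⊃ audit_dossier); with O(escalate_shipment) we get O(audit_dossier).
From O(audit_dossier) and premise 11, O(audit_dossier ⊃ ¬grant_access), we obtain O(¬grant_access).
Applying K to premise 3 (O(¬grant_access ⊃ ¬renew_blueprint)) and O(¬grant_access) yields O(¬renew_blueprint).
So O(¬renew_blueprint) holds, i.e. renew_blueprint is forbidden. None of the other listed options is forbidden under the premises.

renew_blueprint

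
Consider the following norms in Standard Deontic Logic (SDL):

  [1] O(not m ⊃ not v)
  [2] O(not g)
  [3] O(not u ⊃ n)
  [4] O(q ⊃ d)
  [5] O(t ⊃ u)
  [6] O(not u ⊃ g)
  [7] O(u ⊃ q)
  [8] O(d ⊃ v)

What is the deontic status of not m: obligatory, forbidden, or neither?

Premise 2 gives O(not g).
The contrapositive of premise 6 (O(not u ⊃ g)) is O(not g ⊃ u), and O(not g) is already established, so O(u).
From O(u) and premise 7, O(u ⊃ q), we obtain O(q).
Applying K to premise 4 (O(q ⊃ d)) and O(q) yields O(d).
Premise 8 is O(d ⊃ v); since O(d), deontic closure gives O(v).
The contrapositive of premise 1 (O(not m ⊃ not v)) is O(v ⊃ m), and O(v) is already established, so O(m).
Premises 3, 5 do not contribute to this derivation.
Thus O(m), which is F(not m): not m is forbidden.

Forbidden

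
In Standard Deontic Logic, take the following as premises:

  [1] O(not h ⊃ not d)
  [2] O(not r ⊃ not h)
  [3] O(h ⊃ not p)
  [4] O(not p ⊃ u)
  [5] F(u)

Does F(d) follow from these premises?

Premise 5 is F(u), i.e. O(not u).
Premise 4, O(not p ⊃ u), contraposes to O(not u ⊃ p); with O(not u) we get O(p).
Premise 3, O(h ⊃ not p), contraposes to O(p ⊃ not h); with O(p) we get O(not h).
With premise 1, O(not h ⊃ not d), the K-axiom yields O(not d).
Premise 2 does not contribute to this derivation.
So O(not d) holds, i.e. F(d). The claim follows.

Yes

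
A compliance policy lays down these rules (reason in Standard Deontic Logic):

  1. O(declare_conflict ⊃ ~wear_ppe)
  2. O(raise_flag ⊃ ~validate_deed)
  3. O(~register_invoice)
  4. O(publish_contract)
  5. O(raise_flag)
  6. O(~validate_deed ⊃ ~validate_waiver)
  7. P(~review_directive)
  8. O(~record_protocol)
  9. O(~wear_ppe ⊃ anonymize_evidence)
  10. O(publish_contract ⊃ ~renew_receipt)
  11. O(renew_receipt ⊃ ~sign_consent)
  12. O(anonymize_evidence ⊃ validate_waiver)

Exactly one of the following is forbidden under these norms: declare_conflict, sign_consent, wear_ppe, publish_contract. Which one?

declare_conflict

Premise 5 gives O(raise_flag).
Premise 2 is O(raise_flag ⊃ ~validate_deed); since O(raise_flag), deontic closure gives O(~validate_deed).
With premise 6, O(~validate_deed ⊃ ~validate_waiver), the K-axiom yields O(~validate_waiver).
Premise 12, O(anonymize_evidence ⊃ validate_waiver), contraposes to O(~validate_waiver ⊃ ~anonymize_evidence); with O(~validate_waiver) we get O(~anonymize_evidence).
Premise 9 is O(~wear_ppe ⊃ anonymize_evidence); contrapositively O(~anonymize_evidence ⊃ wear_ppe). Since O(~anonymize_evidence) holds, K gives O(wear_ppe).
Premise 1, O(declare_conflict ⊃ ~wear_ppe), contraposes to O(wear_ppe ⊃ ~declare_conflict); with O(wear_ppe) we get O(~declare_conflict).
So O(~declare_conflict) holds, i.e. declare_conflict is forbidden. None of the other listed options is forbidden under the premises.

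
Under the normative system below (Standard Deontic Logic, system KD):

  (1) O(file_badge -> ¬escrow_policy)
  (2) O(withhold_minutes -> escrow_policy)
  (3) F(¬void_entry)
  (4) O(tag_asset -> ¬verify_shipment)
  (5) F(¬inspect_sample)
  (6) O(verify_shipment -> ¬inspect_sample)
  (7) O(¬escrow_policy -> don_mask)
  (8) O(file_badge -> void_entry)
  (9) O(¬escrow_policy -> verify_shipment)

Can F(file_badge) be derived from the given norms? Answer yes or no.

F(¬inspect_sample) at premise 5 means O(inspect_sample).
The contrapositive of premise 6 (O(verify_shipment -> ¬inspect_sample)) is O(inspect_sample -> ¬verify_shipment), and O(inspect_sample) is already established, so O(¬verify_shipment).
Premise 9 is O(¬escrow_policy -> verify_shipment); contrapositively O(¬verify_shipment -> escrow_policy). Since O(¬verify_shipment) holds, K gives O(escrow_policy).
The contrapositive of premise 1 (O(file_badge -> ¬escrow_policy)) is O(escrow_policy -> ¬file_badge), and O(escrow_policy) is already established, so O(¬file_badge).
Premises 2, 3, 4, 7, 8 do not contribute to this derivation.
So O(¬file_badge) holds, i.e. F(file_badge). The claim follows.

Yes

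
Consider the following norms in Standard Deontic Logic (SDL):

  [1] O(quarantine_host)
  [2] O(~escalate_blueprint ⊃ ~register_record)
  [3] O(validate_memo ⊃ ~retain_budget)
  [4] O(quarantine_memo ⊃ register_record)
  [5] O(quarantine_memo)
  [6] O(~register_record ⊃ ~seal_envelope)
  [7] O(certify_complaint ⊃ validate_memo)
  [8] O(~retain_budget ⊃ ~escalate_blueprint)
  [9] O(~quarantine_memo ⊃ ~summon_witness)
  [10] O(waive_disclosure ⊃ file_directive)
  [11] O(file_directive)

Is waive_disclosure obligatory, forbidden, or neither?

Neither

Premise 10 is O(waive_disclosure ⊃ file_directive); even if O(file_directive) held, inferring O(waive_disclosure) would be affirming the consequent — invalid.
No premise or chain of K-axiom applications forces O(waive_disclosure), and none forces O(~waive_disclosure). So waive_disclosure is neither obligatory nor forbidden under these norms.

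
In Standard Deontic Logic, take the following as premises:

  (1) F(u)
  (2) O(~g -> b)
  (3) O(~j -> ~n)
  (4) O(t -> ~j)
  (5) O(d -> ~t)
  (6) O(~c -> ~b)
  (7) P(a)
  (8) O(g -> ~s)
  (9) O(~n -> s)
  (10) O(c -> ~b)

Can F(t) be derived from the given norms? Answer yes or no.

Premises 6 and 10 cover both cases: O(~c -> ~b) and O(c -> ~b). Since ~c ∨ c is a tautology, O(~b) follows.
The contrapositive of premise 2 (O(~g -> b)) is O(~b -> g), and O(~b) is already established, so O(g).
With premise 8, O(g -> ~s), the K-axiom yields O(~s).
Premise 9, O(~n -> s), contraposes to O(~s -> n); with O(~s) we get O(n).
Premise 3 is O(~j -> ~n); contrapositively O(n -> j). Since O(n) holds, K gives O(j).
The contrapositive of premise 4 (O(t -> ~j)) is O(j -> ~t), and O(j) is already established, so O(~t).
Premises 1, 5, 7 do not contribute to this derivation.
So O(~t) holds, i.e. F(t). The claim follows.

Yes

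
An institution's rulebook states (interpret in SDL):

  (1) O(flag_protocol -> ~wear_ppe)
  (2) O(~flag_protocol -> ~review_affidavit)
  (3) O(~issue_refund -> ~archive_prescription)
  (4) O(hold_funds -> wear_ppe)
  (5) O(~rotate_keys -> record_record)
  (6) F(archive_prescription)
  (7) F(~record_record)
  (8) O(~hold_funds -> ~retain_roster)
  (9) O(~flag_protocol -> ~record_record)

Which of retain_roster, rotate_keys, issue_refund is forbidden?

F(~record_record) at premise 7 means O(record_record).
The contrapositive of premise 9 (O(~flag_protocol -> ~record_record)) is O(record_record -> flag_protocol), and O(record_record) is already established, so O(flag_protocol).
With premise 1, O(flag_protocol -> ~wear_ppe), the K-axiom yields O(~wear_ppe).
Premise 4, O(hold_funds -> wear_ppe), contraposes to O(~wear_ppe -> ~hold_funds); with O(~wear_ppe) we get O(~hold_funds).
With premise 8, O(~hold_funds -> ~retain_roster), the K-axiom yields O(~retain_roster).
So O(~retain_roster) holds, i.e. retain_roster is forbidden. None of the other listed options is forbidden under the premises.

retain_roster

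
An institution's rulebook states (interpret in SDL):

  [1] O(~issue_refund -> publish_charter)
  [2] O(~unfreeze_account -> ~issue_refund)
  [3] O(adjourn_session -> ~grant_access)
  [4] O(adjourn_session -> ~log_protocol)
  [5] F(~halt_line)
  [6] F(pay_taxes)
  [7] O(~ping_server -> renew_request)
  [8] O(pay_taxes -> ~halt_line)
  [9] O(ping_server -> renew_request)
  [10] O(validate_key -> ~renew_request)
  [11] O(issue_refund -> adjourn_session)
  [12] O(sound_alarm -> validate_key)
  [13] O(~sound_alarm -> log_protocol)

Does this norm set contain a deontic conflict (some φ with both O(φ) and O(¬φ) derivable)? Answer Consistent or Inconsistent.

Consistent

Premise 8 is O(pay_taxes -> ~halt_line), but O(pay_taxes) is not derivable from the premises, so it does not yield O(~halt_line).
So O(~halt_line) is not derivable, and the apparent clash with O(halt_line) does not arise.
A world satisfying every obligation exists (e.g. adjourn_session=false, grant_access=false, halt_line=true, issue_refund=false, log_protocol=true, pay_taxes=false, ping_server=false, publish_charter=true, renew_request=true, sound_alarm=false, unfreeze_account=false, validate_key=false); no atom is both obligatory and forbidden, so the set is consistent.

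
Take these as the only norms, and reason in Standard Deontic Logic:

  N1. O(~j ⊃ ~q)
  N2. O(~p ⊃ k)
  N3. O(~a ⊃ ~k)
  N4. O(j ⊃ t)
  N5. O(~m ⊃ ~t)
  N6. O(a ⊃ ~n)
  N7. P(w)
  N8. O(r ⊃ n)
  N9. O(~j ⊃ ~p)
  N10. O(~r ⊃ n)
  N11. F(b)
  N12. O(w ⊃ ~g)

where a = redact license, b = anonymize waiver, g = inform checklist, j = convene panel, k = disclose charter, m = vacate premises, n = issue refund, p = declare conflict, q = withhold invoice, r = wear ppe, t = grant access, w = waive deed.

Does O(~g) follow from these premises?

Premise 12 is O(w ⊃ ~g), but O(w) is not derivable from the premises (the permission P(w) asserts only ~O(~w), not O(w)), so it does not yield O(~g).
No other premise forces O(~g). An ideal world satisfying every premise can still have ~g false, so O(~g) is not derivable.

No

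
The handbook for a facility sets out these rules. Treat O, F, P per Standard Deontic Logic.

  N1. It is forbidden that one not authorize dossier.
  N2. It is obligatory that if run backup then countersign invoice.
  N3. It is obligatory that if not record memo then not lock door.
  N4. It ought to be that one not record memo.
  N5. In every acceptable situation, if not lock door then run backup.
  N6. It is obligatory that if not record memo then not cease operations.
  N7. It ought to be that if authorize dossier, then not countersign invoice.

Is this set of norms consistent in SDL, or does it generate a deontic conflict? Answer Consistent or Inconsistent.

Premise 1, F(¬authorize_dossier), is equivalent to O(authorize_dossier).
Premise 7 is O(authorize_dossier → ¬countersign_invoice); since O(authorize_dossier), deontic closure gives O(¬countersign_invoice).
Premise 2 is O(run_backup → countersign_invoice); contrapositively O(¬countersign_invoice → ¬run_backup). Since O(¬countersign_invoice) holds, K gives O(¬run_backup).
The contrapositive of premise 5 (O(¬lock_door → run_backup)) is O(¬run_backup → lock_door), and O(¬run_backup) is already established, so O(lock_door).
Premise 3, O(¬record_memo → ¬lock_door), contraposes to O(lock_door → record_memo); with O(lock_door) we get O(record_memo).
However, premise 4 gives O(¬record_memo).
We now have both O(record_memo) and O(¬record_memo) — record_memo is simultaneously obligatory and forbidden, violating the D-axiom.

Inconsistent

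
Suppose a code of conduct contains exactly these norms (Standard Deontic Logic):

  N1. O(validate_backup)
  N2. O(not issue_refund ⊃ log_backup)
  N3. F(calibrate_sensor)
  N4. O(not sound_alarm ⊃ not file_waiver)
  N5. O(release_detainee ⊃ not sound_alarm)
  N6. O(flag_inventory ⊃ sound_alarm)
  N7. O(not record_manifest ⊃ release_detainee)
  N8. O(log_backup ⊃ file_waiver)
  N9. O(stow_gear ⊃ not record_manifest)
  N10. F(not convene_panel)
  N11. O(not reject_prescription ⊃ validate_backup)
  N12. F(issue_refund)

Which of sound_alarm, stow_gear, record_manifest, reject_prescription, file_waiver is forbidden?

stow_gear

Premise 12 is F(issue_refund), i.e. O(not issue_refund).
With premise 2, O(not issue_refund ⊃ log_backup), the K-axiom yields O(log_backup).
With premise 8, O(log_backup ⊃ file_waiver), the K-axiom yields O(file_waiver).
Premise 4, O(not sound_alarm ⊃ not file_waiver), contraposes to O(file_waiver ⊃ sound_alarm); with O(file_waiver) we get O(sound_alarm).
The contrapositive of premise 5 (O(release_detainee ⊃ not sound_alarm)) is O(sound_alarm ⊃ not release_detainee), and O(sound_alarm) is already established, so O(not release_detainee).
Premise 7, O(not record_manifest ⊃ release_detainee), contraposes to O(not release_detainee ⊃ record_manifest); with O(not release_detainee) we get O(record_manifest).
Premise 9 is O(stow_gear ⊃ not record_manifest); contrapositively O(record_manifest ⊃ not stow_gear). Since O(record_manifest) holds, K gives O(not stow_gear).
So O(not stow_gear) holds, i.e. stow_gear is forbidden. None of the other listed options is forbidden under the premises.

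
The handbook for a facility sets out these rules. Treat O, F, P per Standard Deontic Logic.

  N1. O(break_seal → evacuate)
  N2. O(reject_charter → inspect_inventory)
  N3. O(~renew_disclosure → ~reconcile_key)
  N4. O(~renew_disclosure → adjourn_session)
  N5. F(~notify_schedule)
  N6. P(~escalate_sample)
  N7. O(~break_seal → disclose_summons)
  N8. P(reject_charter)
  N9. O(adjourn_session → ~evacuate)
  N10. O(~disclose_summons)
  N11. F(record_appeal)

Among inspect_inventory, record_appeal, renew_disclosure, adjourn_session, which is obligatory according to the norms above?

Premise 10 gives O(~disclose_summons).
Premise 7 is O(~break_seal → disclose_summons); contrapositively O(~disclose_summons → break_seal). Since O(~disclose_summons) holds, K gives O(break_seal).
From O(break_seal) and premise 1, O(break_seal → evacuate), we obtain O(evacuate).
The contrapositive of premise 9 (O(adjourn_session → ~evacuate)) is O(evacuate → ~adjourn_session), and O(evacuate) is already established, so O(~adjourn_session).
Premise 4, O(~renew_disclosure → adjourn_session), contraposes to O(~adjourn_session → renew_disclosure); with O(~adjourn_session) we get O(renew_disclosure).
So O(renew_disclosure) holds — renew_disclosure is obligatory. None of the other listed options is made obligatory by any chain of premises.

renew_disclosure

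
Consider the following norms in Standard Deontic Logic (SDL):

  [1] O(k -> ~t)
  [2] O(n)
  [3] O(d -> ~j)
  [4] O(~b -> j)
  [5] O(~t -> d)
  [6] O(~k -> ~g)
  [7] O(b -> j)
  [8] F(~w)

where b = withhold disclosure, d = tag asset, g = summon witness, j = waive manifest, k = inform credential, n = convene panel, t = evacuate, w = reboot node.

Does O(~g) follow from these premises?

Yes

By case analysis on b: premise 7 gives O(b -> j) and premise 4 gives O(~b -> j), so O(j) either way.
Premise 3, O(d -> ~j), contraposes to O(j -> ~d); with O(j) we get O(~d).
Premise 5, O(~t -> d), contraposes to O(~d -> t); with O(~d) we get O(t).
Premise 1 is O(k -> ~t); contrapositively O(t -> ~k). Since O(t) holds, K gives O(~k).
From O(~k) and premise 6, O(~k -> ~g), we obtain O(~g).
Premises 2, 8 do not contribute to this derivation.
So O(~g) follows.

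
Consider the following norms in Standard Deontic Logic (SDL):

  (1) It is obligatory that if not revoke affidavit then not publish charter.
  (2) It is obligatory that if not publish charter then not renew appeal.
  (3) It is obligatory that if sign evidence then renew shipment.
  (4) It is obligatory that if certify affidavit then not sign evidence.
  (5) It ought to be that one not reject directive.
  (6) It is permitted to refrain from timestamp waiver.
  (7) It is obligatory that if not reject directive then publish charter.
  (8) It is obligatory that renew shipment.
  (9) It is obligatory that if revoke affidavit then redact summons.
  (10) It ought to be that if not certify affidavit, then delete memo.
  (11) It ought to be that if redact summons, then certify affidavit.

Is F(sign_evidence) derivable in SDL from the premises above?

Yes

From premise 5 we have O(¬reject_directive).
From O(¬reject_directive) and premise 7, O(¬reject_directive → publish_charter), we obtain O(publish_charter).
The contrapositive of premise 1 (O(¬revoke_affidavit → ¬publish_charter)) is O(publish_charter → revoke_affidavit), and O(publish_charter) is already established, so O(revoke_affidavit).
With premise 9, O(revoke_affidavit → redact_summons), the K-axiom yields O(redact_summons).
From O(redact_summons) and premise 11, O(redact_summons → certify_affidavit), we obtain O(certify_affidavit).
With premise 4, O(certify_affidavit → ¬sign_evidence), the K-axiom yields O(¬sign_evidence).
Premises 2, 3, 6, 8, 10 do not contribute to this derivation.
So O(¬sign_evidence) holds, i.e. F(sign_evidence). The claim follows.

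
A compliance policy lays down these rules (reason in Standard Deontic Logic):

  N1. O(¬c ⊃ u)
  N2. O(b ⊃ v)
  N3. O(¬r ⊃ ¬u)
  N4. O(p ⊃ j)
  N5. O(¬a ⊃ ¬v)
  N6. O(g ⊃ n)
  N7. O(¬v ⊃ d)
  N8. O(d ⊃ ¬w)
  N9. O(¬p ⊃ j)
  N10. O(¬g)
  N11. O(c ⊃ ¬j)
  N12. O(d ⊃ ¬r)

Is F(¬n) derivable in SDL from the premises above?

No

Premise 6 is O(g ⊃ n), but O(g) is not derivable from the premises, so it does not yield O(n).
No other premise forces O(n). An ideal world satisfying every premise can still have ¬n true, so F(¬n) is not derivable.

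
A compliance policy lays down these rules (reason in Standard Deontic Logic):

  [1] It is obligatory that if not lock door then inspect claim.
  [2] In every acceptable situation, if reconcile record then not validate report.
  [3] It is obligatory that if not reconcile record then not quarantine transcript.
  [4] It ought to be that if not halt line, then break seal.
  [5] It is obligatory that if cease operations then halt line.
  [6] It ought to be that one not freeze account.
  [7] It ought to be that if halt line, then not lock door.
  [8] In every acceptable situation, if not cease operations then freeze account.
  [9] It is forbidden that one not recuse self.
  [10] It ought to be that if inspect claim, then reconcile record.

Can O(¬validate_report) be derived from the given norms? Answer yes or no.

From premise 6 we have O(¬freeze_account).
Premise 8 is O(¬cease_operations → freeze_account); contrapositively O(¬freeze_account → cease_operations). Since O(¬freeze_account) holds, K gives O(cease_operations).
Premise 5 is O(cease_operations → halt_line); since O(cease_operations), deontic closure gives O(halt_line).
Premise 7 is O(halt_line → ¬lock_door); since O(halt_line), deontic closure gives O(¬lock_door).
Premise 1 is O(¬lock_door → inspect_claim); since O(¬lock_door), deontic closure gives O(inspect_claim).
With premise 10, O(inspect_claim → reconcile_record), the K-axiom yields O(reconcile_record).
Applying K to premise 2 (O(reconcile_record → ¬validate_report)) and O(reconcile_record) yields O(¬validate_report).
Premises 3, 4, 9 do not contribute to this derivation.
So O(¬validate_report) follows.

Yes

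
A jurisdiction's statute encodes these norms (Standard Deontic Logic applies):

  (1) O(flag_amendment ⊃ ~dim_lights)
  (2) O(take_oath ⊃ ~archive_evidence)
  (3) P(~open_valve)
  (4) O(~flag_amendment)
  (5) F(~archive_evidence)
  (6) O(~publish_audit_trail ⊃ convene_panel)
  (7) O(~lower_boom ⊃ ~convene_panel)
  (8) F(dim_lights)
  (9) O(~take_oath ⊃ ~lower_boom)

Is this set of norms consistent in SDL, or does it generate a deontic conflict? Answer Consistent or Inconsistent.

Premise 1 is O(flag_amendment ⊃ ~dim_lights); even if O(~dim_lights) held, inferring O(flag_amendment) would be affirming the consequent — invalid.
So O(flag_amendment) is not derivable, and the apparent clash with O(~flag_amendment) does not arise.
A world satisfying every obligation exists (e.g. archive_evidence=true, convene_panel=false, dim_lights=false, flag_amendment=false, lower_boom=false, open_valve=false, publish_audit_trail=true, take_oath=false); no atom is both obligatory and forbidden, so the set is consistent.

Consistent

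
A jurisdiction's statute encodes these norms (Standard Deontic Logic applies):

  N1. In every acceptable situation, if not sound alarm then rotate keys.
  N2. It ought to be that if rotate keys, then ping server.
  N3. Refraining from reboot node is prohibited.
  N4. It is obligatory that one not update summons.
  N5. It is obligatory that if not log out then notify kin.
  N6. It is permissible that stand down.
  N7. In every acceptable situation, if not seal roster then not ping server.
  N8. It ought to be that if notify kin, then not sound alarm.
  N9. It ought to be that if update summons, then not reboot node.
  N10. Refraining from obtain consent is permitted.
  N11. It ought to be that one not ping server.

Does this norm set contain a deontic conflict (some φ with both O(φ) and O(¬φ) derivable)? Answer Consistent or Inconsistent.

Consistent

Premise 9 is O(update_summons → ¬reboot_node), but O(update_summons) is not derivable from the premises, so it does not yield O(¬reboot_node).
So O(¬reboot_node) is not derivable, and the apparent clash with O(reboot_node) does not arise.
A world satisfying every obligation exists (e.g. log_out=true, notify_kin=false, obtain_consent=false, ping_server=false, reboot_node=true, rotate_keys=false, seal_roster=false, sound_alarm=true, stand_down=false, update_summons=false); no atom is both obligatory and forbidden, so the set is consistent.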